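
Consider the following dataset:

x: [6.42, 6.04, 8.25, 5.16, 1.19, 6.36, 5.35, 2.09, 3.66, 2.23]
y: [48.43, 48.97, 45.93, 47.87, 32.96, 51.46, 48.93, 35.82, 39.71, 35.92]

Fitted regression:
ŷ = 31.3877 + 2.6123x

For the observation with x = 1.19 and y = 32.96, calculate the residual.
Residual = -1.5363

The residual is the difference between the actual value and the predicted value:

Residual = y - ŷ

Step 1: Calculate predicted value
ŷ = 31.3877 + 2.6123 × 1.19
ŷ = 34.4963

Step 2: Calculate residual
Residual = 32.96 - 34.4963
Residual = -1.5363

The residual is negative, so the observed y = 32.96 sits below the regression line (the line overestimates it by 1.5363).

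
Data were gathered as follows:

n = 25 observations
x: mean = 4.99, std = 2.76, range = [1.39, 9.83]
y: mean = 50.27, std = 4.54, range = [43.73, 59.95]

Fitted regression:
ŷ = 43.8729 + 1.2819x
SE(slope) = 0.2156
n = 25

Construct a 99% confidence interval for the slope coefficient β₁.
The 99% CI for β₁ is (0.6766, 1.8872)

Confidence interval for the slope:

The 99% CI for β₁ is: β̂₁ ± t*(α/2, n-2) × SE(β̂₁)

Step 1: Find critical t-value
- Confidence level = 0.99
- Degrees of freedom = n - 2 = 25 - 2 = 23
- t*(α/2, 23) = 2.8073

Step 2: Calculate margin of error
Margin = 2.8073 × 0.2156 = 0.6053

Step 3: Construct interval
CI = 1.2819 ± 0.6053
CI = (0.6766, 1.8872)

Interpretation: intervals built this way capture the true β₁ in 99% of repeated samples; here the plausible range for the per-unit effect of x on y is 0.6766 to 1.8872.
Since 0 is outside the interval, a two-sided test at α = 0.01 would reject H₀: β₁ = 0.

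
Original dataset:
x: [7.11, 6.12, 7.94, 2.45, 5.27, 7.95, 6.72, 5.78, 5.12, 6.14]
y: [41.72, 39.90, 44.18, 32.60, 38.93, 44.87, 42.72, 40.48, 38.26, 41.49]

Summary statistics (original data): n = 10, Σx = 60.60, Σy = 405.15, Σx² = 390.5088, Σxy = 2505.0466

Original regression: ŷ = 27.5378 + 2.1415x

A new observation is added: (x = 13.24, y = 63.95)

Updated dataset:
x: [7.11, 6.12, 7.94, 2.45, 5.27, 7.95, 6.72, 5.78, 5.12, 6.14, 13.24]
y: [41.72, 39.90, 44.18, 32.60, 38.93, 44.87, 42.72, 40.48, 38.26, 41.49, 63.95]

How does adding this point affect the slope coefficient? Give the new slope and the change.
Adding the point moves β₁ from 2.1415 to 2.8915, i.e. it increases by 0.7500 (+35.0%).

The new point has HIGH LEVERAGE: x = 13.24 is far from the original mean x̄ = 60.60/10 ≈ 6.06 (original range [2.45, 7.95]).

Step 1: Update the sums with the new point (n goes from 10 to 11)
Σx  = 60.60 + 13.24 = 73.84
Σy  = 405.15 + 63.95 = 469.10
Σx² = 390.5088 + 13.24² = 390.5088 + 175.2976 = 565.8064
Σxy = 2505.0466 + 13.24×63.95 = 2505.0466 + 846.6980 = 3351.7446

Step 2: Recompute the slope with b₁ = (nΣxy − ΣxΣy) / (nΣx² − (Σx)²)
Numerator   = 11×3351.7446 − 73.84×469.10 = 36869.1906 − 34638.3440 = 2230.8466
Denominator = 11×565.8064 − 73.84² = 6223.8704 − 5452.3456 = 771.5248
b₁(new) = 2230.8466 / 771.5248 = 2.8915

(Same formula on the original sums: (10×2505.0466 − 60.60×405.15) / (10×390.5088 − 60.60²) = 498.3760 / 232.7280 = 2.1415, matching the given fit.)

Step 3: Change in slope
Δβ₁ = 2.8915 − 2.1415 = +0.7500
Relative change = +0.7500 / 2.1415 × 100% = +35.0%
→ the slope increases when the point is added.

Because the point sits above the extension of the original line at a high-leverage x, it tilts the fit up.
In practice: examine leverage (hᵢ) and Cook's distance rather than deleting it automatically; investigate whether it comes from the same population as the rest of the sample.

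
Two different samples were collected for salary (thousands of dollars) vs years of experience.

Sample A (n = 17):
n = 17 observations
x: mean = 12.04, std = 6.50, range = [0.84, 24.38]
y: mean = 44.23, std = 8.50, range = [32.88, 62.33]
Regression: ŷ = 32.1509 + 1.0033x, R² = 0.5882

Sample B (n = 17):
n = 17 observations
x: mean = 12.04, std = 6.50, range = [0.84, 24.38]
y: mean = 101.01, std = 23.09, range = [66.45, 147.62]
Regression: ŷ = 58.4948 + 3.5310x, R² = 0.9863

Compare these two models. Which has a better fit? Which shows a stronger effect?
Model B has the better fit (R² = 0.9863 vs 0.5882). Model B shows the stronger effect (|β₁| = 3.5310 vs 1.0033).

Model Comparison:

Which explains more variance? (R²)
- Model A: R² = 0.5882 → 58.82% of variance in salary explained
- Model B: R² = 0.9863 → 98.63% of variance in salary explained
- 0.9863 > 0.5882 → Model B has the better fit

Which has the larger per-year effect? (|β₁|)
- Model A: β₁ = 1.0033 → predicted salary rises 1.0033 thousand dollars per additional year of experience
- Model B: β₁ = 3.5310 → predicted salary rises 3.5310 thousand dollars per additional year of experience
- |1.0033| < |3.5310| → Model B shows the stronger marginal effect

Notes:
- R² measures how tightly points cluster around the line; β₁ measures how steep the line is — they answer different questions.
- A better fit (higher R²) doesn't necessarily mean a more important relationship.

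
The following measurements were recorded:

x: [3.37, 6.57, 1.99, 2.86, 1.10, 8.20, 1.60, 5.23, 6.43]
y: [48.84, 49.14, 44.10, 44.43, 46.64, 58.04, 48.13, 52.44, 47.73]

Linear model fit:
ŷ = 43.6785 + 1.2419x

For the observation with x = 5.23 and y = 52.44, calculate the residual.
Residual = 2.2664

The residual is the difference between the actual value and the predicted value:

Residual = y - ŷ

Step 1: Calculate predicted value
ŷ = 43.6785 + 1.2419 × 5.23
ŷ = 50.1736

Step 2: Calculate residual
Residual = 52.44 - 50.1736
Residual = 2.2664

Interpretation: the model underestimates the actual value by 2.2664 at this point (positive residual → observation lies above the fitted line).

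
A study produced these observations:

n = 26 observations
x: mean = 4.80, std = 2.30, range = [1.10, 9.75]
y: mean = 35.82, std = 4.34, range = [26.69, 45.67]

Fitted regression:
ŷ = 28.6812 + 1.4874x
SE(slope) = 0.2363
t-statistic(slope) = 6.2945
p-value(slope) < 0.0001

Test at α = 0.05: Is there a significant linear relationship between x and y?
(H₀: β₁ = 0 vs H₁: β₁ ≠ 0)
Reject H₀: p-value < 0.0001 < α = 0.05. The linear relationship is significant at the 5% level.

Hypothesis test for the slope coefficient:

H₀: β₁ = 0 (no linear relationship)
H₁: β₁ ≠ 0 (linear relationship exists)

Test statistic: t = β̂₁ / SE(β̂₁) = 1.4874 / 0.2363 = 6.2945

p < 0.0001: how often a slope estimate this far from 0 (in SE units) would arise by chance if β₁ were truly 0.

Decision rule: reject H₀ if p-value < α.
p-value < 0.0001 < α = 0.05 → reject H₀.

At α = 0.05 the data do provide convincing evidence of a nonzero slope.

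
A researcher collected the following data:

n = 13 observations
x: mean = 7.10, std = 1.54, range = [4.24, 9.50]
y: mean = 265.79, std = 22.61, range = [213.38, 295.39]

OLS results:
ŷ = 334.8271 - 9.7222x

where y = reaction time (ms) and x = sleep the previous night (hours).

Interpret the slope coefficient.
An increase of one hour in sleep is associated with a 9.7222 ms decrease in predicted reaction time.

The slope coefficient β₁ = -9.7222 represents the marginal effect of sleep on reaction time.

Interpretation:
- Sleep up by 1 hour → predicted reaction time decreases by 9.7222 ms
- This is a linear approximation: the same per-unit change is assumed across the whole observed x range
- The slope describes association in these data, not necessarily a causal effect

The intercept β₀ = 334.8271 is the predicted reaction time when sleep = 0; since the smallest observed x is 4.24, this is an extrapolation and mainly anchors the line.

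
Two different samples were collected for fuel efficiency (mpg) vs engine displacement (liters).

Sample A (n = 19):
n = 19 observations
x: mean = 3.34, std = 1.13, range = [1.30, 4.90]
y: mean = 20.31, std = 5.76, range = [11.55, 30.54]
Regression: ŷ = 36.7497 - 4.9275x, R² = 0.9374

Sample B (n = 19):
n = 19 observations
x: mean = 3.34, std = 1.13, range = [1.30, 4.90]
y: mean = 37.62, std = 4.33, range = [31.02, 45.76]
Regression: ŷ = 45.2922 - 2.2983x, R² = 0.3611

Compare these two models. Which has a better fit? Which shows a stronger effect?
Model A has the better fit (R² = 0.9374 vs 0.3611). Model A shows the stronger effect (|β₁| = 4.9275 vs 2.2983).

Model Comparison:

Which explains more variance? (R²)
- Model A: R² = 0.9374 → 93.74% of variance in fuel efficiency explained
- Model B: R² = 0.3611 → 36.11% of variance in fuel efficiency explained
- 0.9374 > 0.3611 → Model A has the better fit

Effect size (slope magnitude):
- Model A: β₁ = -4.9275 → predicted fuel efficiency falls 4.9275 mpg per additional liter of engine displacement
- Model B: β₁ = -2.2983 → predicted fuel efficiency falls 2.2983 mpg per additional liter of engine displacement
- |-4.9275| > |-2.2983| → Model A shows the stronger marginal effect

Notes:
- A better fit (higher R²) doesn't necessarily mean a more important relationship.
- R² measures how tightly points cluster around the line; β₁ measures how steep the line is — they answer different questions.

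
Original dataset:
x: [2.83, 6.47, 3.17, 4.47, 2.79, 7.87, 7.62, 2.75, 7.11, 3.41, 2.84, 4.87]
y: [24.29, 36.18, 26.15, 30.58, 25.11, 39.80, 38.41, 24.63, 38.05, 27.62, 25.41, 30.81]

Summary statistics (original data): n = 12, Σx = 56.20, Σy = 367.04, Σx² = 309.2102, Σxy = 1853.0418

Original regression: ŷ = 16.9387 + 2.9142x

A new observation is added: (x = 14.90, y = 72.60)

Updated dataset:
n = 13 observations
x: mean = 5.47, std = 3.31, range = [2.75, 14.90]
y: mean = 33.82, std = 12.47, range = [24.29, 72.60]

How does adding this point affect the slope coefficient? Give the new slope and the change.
The slope changes from 2.9142 to 3.7250 (change of +0.8108, or +27.8%).

The new point has HIGH LEVERAGE: x = 14.90 is far from the original mean x̄ = 56.20/12 ≈ 4.68 (original range [2.75, 7.87]).

Step 1: Update the sums with the new point (n goes from 12 to 13)
Σx  = 56.20 + 14.90 = 71.10
Σy  = 367.04 + 72.60 = 439.64
Σx² = 309.2102 + 14.90² = 309.2102 + 222.0100 = 531.2202
Σxy = 1853.0418 + 14.90×72.60 = 1853.0418 + 1081.7400 = 2934.7818

Step 2: Recompute the slope with b₁ = (nΣxy − ΣxΣy) / (nΣx² − (Σx)²)
Numerator   = 13×2934.7818 − 71.10×439.64 = 38152.1634 − 31258.4040 = 6893.7594
Denominator = 13×531.2202 − 71.10² = 6905.8626 − 5055.2100 = 1850.6526
b₁(new) = 6893.7594 / 1850.6526 = 3.7250

(Same formula on the original sums: (12×1853.0418 − 56.20×367.04) / (12×309.2102 − 56.20²) = 1608.8536 / 552.0824 = 2.9142, matching the given fit.)

Step 3: Change in slope
Δβ₁ = 3.7250 − 2.9142 = +0.8108
Relative change = +0.8108 / 2.9142 × 100% = +27.8%
→ the slope increases when the point is added.

A high-leverage point only changes the slope if it is off the original line; here y = 72.60 is above the original trend, so the slope increases.
In practice: examine leverage (hᵢ) and Cook's distance rather than deleting it automatically.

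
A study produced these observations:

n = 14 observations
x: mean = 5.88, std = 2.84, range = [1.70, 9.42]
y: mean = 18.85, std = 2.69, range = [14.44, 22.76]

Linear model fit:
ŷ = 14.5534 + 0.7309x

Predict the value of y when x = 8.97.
ŷ = 21.1096

To predict y for x = 8.97, substitute into the regression equation:

ŷ = 14.5534 + 0.7309 × 8.97
ŷ = 14.5534 + 6.5562
ŷ = 21.1096

This is the fitted mean response at that x — an individual observation would come with a wider prediction interval.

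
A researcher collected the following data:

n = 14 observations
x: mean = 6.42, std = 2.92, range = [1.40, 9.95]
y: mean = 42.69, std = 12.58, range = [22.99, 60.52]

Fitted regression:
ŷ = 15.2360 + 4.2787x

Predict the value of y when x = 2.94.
ŷ = 27.8154

To predict y for x = 2.94, substitute into the regression equation:

ŷ = 15.2360 + 4.2787 × 2.94
ŷ = 15.2360 + 12.5794
ŷ = 27.8154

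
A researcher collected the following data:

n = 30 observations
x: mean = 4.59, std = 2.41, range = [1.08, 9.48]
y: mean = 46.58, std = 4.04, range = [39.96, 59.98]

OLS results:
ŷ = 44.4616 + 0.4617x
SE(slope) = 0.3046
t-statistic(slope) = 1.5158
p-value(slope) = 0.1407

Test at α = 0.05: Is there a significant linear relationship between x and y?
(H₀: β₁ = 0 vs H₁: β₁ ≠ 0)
Since p-value = 0.1407 ≥ α = 0.05, fail to reject H₀ — the slope is not significantly different from 0.

Hypothesis test for the slope coefficient:

H₀: β₁ = 0 (no linear relationship)
H₁: β₁ ≠ 0 (linear relationship exists)

Test statistic: t = β̂₁ / SE(β̂₁) = 0.4617 / 0.3046 = 1.5158

The p-value (0.1407) is the probability, under H₀, of a t-statistic at least as extreme as |t| = 1.5158 (two-sided, df = n − 2 = 28).

Decision rule: reject H₀ if p-value < α.
p-value = 0.1407 ≥ α = 0.05 → fail to reject H₀.

At α = 0.05 the data do not provide convincing evidence of a nonzero slope.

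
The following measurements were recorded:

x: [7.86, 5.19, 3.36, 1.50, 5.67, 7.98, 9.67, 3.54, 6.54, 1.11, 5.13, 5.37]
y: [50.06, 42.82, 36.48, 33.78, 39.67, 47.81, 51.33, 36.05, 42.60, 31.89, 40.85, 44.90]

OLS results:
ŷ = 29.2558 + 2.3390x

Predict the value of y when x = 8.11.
ŷ = 48.2251

x = 8.11 lies inside the observed range [1.11, 9.67], so the fitted equation applies directly:

ŷ = 29.2558 + 2.3390 × 8.11
ŷ = 29.2558 + 18.9693
ŷ = 48.2251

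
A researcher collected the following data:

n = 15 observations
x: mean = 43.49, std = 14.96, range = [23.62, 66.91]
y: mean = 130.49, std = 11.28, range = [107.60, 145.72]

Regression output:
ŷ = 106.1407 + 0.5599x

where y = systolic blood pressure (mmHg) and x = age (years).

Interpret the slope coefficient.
For each additional year of age, predicted blood pressure increases by approximately 0.5599 mmHg.

The slope β₁ = 0.5599 gives the rate at which the fitted blood pressure changes with age.

Interpretation:
- Age up by 1 year → predicted blood pressure increases by 0.5599 mmHg
- The effect is assumed constant over the observed range of x (linearity)

The intercept β₀ = 106.1407 is the predicted blood pressure when age = 0; since the smallest observed x is 23.62, this is an extrapolation and mainly anchors the line.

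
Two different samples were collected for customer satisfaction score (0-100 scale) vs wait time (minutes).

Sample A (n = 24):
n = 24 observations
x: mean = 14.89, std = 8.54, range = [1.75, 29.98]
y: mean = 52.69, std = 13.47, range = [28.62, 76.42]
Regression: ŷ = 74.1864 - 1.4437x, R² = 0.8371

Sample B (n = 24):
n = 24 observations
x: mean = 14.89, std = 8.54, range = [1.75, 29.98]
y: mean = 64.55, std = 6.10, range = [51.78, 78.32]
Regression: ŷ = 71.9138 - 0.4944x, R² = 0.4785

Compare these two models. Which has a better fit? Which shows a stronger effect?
Model A has the better fit (R² = 0.8371 vs 0.4785). Model A shows the stronger effect (|β₁| = 1.4437 vs 0.4944).

Model Comparison:

Goodness of fit (R²):
- Model A: R² = 0.8371 → 83.71% of variance in satisfaction score explained
- Model B: R² = 0.4785 → 47.85% of variance in satisfaction score explained
- 0.8371 > 0.4785 → Model A has the better fit

Which has the larger per-minute effect? (|β₁|)
- Model A: β₁ = -1.4437 → predicted satisfaction score falls 1.4437 points per additional minute of wait time
- Model B: β₁ = -0.4944 → predicted satisfaction score falls 0.4944 points per additional minute of wait time
- |-1.4437| > |-0.4944| → Model A shows the stronger marginal effect

Notes:
- The two samples could reflect different populations, time periods, or measurement quality.
- R² measures how tightly points cluster around the line; β₁ measures how steep the line is — they answer different questions.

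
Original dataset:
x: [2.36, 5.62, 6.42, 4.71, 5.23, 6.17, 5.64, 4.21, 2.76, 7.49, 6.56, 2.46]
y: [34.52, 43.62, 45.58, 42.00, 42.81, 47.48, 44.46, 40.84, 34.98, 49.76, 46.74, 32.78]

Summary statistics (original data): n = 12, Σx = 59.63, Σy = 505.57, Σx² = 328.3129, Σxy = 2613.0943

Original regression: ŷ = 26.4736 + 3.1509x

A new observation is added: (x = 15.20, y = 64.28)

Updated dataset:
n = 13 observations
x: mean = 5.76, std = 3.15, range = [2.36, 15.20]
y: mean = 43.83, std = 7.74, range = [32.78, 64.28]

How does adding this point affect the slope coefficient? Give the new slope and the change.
New slope β₁ = 2.4102 versus 3.1509 before: a change of -0.7407 (-23.5%).

x = 15.20 lies well outside the original x-range [2.36, 7.49] (x̄ ≈ 4.97), so this observation has high leverage and can move the slope substantially.

Step 1: Update the sums with the new point (n goes from 12 to 13)
Σx  = 59.63 + 15.20 = 74.83
Σy  = 505.57 + 64.28 = 569.85
Σx² = 328.3129 + 15.20² = 328.3129 + 231.0400 = 559.3529
Σxy = 2613.0943 + 15.20×64.28 = 2613.0943 + 977.0560 = 3590.1503

Step 2: Recompute the slope with b₁ = (nΣxy − ΣxΣy) / (nΣx² − (Σx)²)
Numerator   = 13×3590.1503 − 74.83×569.85 = 46671.9539 − 42641.8755 = 4030.0784
Denominator = 13×559.3529 − 74.83² = 7271.5877 − 5599.5289 = 1672.0588
b₁(new) = 4030.0784 / 1672.0588 = 2.4102

(Same formula on the original sums: (12×2613.0943 − 59.63×505.57) / (12×328.3129 − 59.63²) = 1209.9925 / 384.0179 = 3.1509, matching the given fit.)

Step 3: Change in slope
Δβ₁ = 2.4102 − 3.1509 = -0.7407
Relative change = -0.7407 / 3.1509 × 100% = -23.5%
→ the slope decreases when the point is added.

Because the point sits below the extension of the original line at a high-leverage x, it tilts the fit down.
In practice: examine leverage (hᵢ) and Cook's distance rather than deleting it automatically; refit with and without it and report both if conclusions differ.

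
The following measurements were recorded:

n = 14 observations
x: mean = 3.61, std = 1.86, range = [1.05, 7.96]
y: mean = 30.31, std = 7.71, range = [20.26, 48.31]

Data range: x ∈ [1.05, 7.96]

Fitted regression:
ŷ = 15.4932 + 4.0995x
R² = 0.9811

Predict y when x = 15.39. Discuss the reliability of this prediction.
ŷ = 78.5845, but this is extrapolation (above the data range [1.05, 7.96]) and may be unreliable.

Prediction calculation:
ŷ = 15.4932 + 4.0995 × 15.39
ŷ = 78.5845

Reliability:
- Data range: x ∈ [1.05, 7.96]
- Prediction point: x = 15.39 is 7.43 units above the observed range → this is EXTRAPOLATION, not interpolation

Why that matters here:
- The linear relationship may not hold outside the observed range
- R² describes fit only over the sampled x values; it says nothing about behaviour beyond them
- There are no observations near this x to validate the fitted line there

The R² = 0.9811 only validates the fit within [1.05, 7.96]; treat ŷ = 78.5845 with caution.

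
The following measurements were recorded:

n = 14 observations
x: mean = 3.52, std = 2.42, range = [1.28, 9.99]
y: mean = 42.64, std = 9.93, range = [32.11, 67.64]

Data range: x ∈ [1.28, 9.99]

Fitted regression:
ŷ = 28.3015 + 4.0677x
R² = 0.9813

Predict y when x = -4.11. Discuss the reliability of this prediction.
ŷ = 11.5833 (extrapolation — x = -4.11 lies outside [1.28, 9.99], so reliability is low).

Prediction calculation:
ŷ = 28.3015 + 4.0677 × (-4.11)
ŷ = 11.5833

Reliability:
- Data range: x ∈ [1.28, 9.99]
- Prediction point: x = -4.11 is 5.39 units below the observed range → this is EXTRAPOLATION, not interpolation

Why that matters here:
- There are no observations near this x to validate the fitted line there
- The standard error of prediction grows with (x − x̄)², and x = -4.11 is far from x̄ = 3.52
- The linear relationship may not hold outside the observed range

The R² = 0.9813 only validates the fit within [1.28, 9.99]; treat ŷ = 11.5833 with caution.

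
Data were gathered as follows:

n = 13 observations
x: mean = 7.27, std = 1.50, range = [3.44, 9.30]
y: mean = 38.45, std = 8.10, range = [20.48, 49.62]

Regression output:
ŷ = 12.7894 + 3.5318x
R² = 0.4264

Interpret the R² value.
About 42.64% of the variability in y is accounted for by the regression on x (R² = 0.4264) — a moderate linear fit.

The coefficient of determination R² is the fraction of the total variation in y that the fitted line accounts for.

Here R² = 0.4264:
- Explained: 42.64% of the variation in y
- Unexplained (residual): 100% − 42.64% = 57.36%
- Rule of thumb (below 0.3 weak; 0.3 to below 0.7 moderate; 0.7 and above strong) → moderate

Equivalently, for simple linear regression R² = r², so |r| = √0.4264 ≈ 0.6530.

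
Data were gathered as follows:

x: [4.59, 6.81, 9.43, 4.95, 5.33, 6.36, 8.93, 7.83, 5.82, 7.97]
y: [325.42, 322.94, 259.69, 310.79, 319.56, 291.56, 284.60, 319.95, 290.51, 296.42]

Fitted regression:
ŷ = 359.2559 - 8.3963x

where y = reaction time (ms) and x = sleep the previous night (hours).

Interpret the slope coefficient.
On average, reaction time is about 8.3963 ms lower for every extra hour of sleep.

The slope β₁ = -8.3963 gives the rate at which the fitted reaction time changes with sleep.

Interpretation:
- Sleep up by 1 hour → predicted reaction time decreases by 8.3963 ms
- This is a linear approximation: the same per-unit change is assumed across the whole observed x range

The intercept β₀ = 359.2559 is the predicted reaction time when sleep = 0; since the smallest observed x is 4.59, this is an extrapolation and mainly anchors the line.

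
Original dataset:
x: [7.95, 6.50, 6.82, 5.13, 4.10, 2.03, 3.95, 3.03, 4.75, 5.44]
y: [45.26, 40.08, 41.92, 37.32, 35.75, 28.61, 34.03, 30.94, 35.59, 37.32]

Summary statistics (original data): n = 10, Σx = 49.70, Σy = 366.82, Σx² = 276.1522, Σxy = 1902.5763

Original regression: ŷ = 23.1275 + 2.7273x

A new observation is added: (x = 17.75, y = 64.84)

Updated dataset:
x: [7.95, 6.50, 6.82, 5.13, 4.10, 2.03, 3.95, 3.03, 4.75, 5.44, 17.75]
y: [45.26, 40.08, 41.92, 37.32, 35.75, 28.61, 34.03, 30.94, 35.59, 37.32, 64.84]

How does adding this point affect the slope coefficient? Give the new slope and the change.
New slope β₁ = 2.2893 versus 2.7273 before: a change of -0.4380 (-16.1%).

x = 17.75 lies well outside the original x-range [2.03, 7.95] (x̄ ≈ 4.97), so this observation has high leverage and can move the slope substantially.

Step 1: Update the sums with the new point (n goes from 10 to 11)
Σx  = 49.70 + 17.75 = 67.45
Σy  = 366.82 + 64.84 = 431.66
Σx² = 276.1522 + 17.75² = 276.1522 + 315.0625 = 591.2147
Σxy = 1902.5763 + 17.75×64.84 = 1902.5763 + 1150.9100 = 3053.4863

Step 2: Recompute the slope with b₁ = (nΣxy − ΣxΣy) / (nΣx² − (Σx)²)
Numerator   = 11×3053.4863 − 67.45×431.66 = 33588.3493 − 29115.4670 = 4472.8823
Denominator = 11×591.2147 − 67.45² = 6503.3617 − 4549.5025 = 1953.8592
b₁(new) = 4472.8823 / 1953.8592 = 2.2893

(Same formula on the original sums: (10×1902.5763 − 49.70×366.82) / (10×276.1522 − 49.70²) = 794.8090 / 291.4320 = 2.7273, matching the given fit.)

Step 3: Change in slope
Δβ₁ = 2.2893 − 2.7273 = -0.4380
Relative change = -0.4380 / 2.7273 × 100% = -16.1%
→ the slope decreases when the point is added.

A high-leverage point only changes the slope if it is off the original line; here y = 64.84 is below the original trend, so the slope decreases.
In practice: refit with and without it and report both if conclusions differ; examine leverage (hᵢ) and Cook's distance rather than deleting it automatically.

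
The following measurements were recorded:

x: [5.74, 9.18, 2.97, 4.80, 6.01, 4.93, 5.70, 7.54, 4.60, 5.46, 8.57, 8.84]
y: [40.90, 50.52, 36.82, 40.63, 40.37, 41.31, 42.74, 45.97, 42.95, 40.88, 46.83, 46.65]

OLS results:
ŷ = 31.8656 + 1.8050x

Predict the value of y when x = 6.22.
ŷ = 43.0927

To predict y for x = 6.22, substitute into the regression equation:

ŷ = 31.8656 + 1.8050 × 6.22
ŷ = 31.8656 + 11.2271
ŷ = 43.0927

This is a point prediction; actual observations scatter around it by roughly the residual standard deviation.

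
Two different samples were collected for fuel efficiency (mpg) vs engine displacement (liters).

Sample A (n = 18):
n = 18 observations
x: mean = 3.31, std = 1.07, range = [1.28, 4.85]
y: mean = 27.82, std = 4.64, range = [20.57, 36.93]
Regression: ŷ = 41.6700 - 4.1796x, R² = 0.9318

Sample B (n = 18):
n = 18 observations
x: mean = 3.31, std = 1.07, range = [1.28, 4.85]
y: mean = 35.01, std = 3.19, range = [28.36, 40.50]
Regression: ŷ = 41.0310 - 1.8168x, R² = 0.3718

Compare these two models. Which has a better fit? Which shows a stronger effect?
Model A has the better fit (R² = 0.9318 vs 0.3718). Model A shows the stronger effect (|β₁| = 4.1796 vs 1.8168).

Model Comparison:

Which explains more variance? (R²)
- Model A: R² = 0.9318 → 93.18% of variance in fuel efficiency explained
- Model B: R² = 0.3718 → 37.18% of variance in fuel efficiency explained
- 0.9318 > 0.3718 → Model A has the better fit

Effect size (slope magnitude):
- Model A: β₁ = -4.1796 → predicted fuel efficiency falls 4.1796 mpg per additional liter of engine displacement
- Model B: β₁ = -1.8168 → predicted fuel efficiency falls 1.8168 mpg per additional liter of engine displacement
- |-4.1796| > |-1.8168| → Model A shows the stronger marginal effect

Note: The two samples could reflect different populations, time periods, or measurement quality.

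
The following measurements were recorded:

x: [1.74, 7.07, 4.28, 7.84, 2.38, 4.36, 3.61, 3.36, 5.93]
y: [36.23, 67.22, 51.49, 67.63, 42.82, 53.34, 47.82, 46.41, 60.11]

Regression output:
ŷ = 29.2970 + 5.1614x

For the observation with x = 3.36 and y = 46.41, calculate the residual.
Residual = -0.2293

The residual is the difference between the actual value and the predicted value:

Residual = y - ŷ

Step 1: Calculate predicted value
ŷ = 29.2970 + 5.1614 × 3.36
ŷ = 46.6393

Step 2: Calculate residual
Residual = 46.41 - 46.6393
Residual = -0.2293

The residual is negative, so the observed y = 46.41 sits below the regression line (the line overestimates it by 0.2293).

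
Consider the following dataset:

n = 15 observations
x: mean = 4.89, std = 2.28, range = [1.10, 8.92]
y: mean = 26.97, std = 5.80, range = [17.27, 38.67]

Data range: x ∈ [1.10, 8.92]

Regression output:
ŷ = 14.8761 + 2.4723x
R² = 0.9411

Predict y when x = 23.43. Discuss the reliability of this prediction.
The equation gives ŷ = 72.8021; however x = 23.43 is 14.51 units above the observed range, so this extrapolated value should not be trusted.

Prediction calculation:
ŷ = 14.8761 + 2.4723 × 23.43
ŷ = 72.8021

Reliability:
- Data range: x ∈ [1.10, 8.92]
- Prediction point: x = 23.43 is 14.51 units above the observed range → this is EXTRAPOLATION, not interpolation

Why that matters here:
- R² describes fit only over the sampled x values; it says nothing about behaviour beyond them
- The linear relationship may not hold outside the observed range

A defensible statement: 'if the linear trend continued to x = 23.43, y would be about 72.8021' — the premise is untested.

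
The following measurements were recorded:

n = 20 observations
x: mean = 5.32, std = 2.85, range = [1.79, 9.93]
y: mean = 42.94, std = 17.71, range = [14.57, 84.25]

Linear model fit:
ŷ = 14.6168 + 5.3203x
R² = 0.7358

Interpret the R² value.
About 73.58% of the variability in y is accounted for by the regression on x (R² = 0.7358) — a strong linear fit.

The coefficient of determination R² is the fraction of the total variation in y that the fitted line accounts for.

Here R² = 0.7358:
- Explained: 73.58% of the variation in y
- Unexplained (residual): 100% − 73.58% = 26.42%
- Rule of thumb (below 0.3 weak; 0.3 to below 0.7 moderate; 0.7 and above strong) → strong

Calculation: R² = 1 − (SS_res / SS_tot), where SS_res is the sum of squared residuals and SS_tot the total sum of squares.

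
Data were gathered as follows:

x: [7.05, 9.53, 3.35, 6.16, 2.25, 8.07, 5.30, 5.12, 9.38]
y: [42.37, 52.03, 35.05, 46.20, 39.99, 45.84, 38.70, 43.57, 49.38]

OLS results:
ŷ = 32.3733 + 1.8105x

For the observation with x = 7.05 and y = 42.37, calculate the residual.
Residual = -2.7673

The residual is the difference between the actual value and the predicted value:

Residual = y - ŷ

Step 1: Calculate predicted value
ŷ = 32.3733 + 1.8105 × 7.05
ŷ = 45.1373

Step 2: Calculate residual
Residual = 42.37 - 45.1373
Residual = -2.7673

Sign check: y < ŷ, so the point is below the line and the fit overestimates here.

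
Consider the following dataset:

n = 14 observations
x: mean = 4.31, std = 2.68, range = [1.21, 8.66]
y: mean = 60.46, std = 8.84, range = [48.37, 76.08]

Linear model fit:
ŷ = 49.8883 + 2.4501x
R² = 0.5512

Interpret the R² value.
R² = 0.5512 means 55.12% of the variation in y is explained by the linear relationship with x. This indicates a moderate fit.

R² = 1 − SS_res/SS_tot compares the residual scatter to the total scatter of y about its mean.

Here R² = 0.5512:
- Explained: 55.12% of the variation in y
- Unexplained (residual): 100% − 55.12% = 44.88%
- Rule of thumb (below 0.3 weak; 0.3 to below 0.7 moderate; 0.7 and above strong) → moderate

Note: R² never decreases when predictors are added, so it should not be used alone to compare models of different size.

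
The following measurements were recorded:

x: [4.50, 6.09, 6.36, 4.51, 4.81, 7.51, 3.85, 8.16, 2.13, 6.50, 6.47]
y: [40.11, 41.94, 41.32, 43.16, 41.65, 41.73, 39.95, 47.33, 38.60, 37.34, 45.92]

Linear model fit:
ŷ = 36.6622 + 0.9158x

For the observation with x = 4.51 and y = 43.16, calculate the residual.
Residual = 2.3675

The residual is the difference between the actual value and the predicted value:

Residual = y - ŷ

Step 1: Calculate predicted value
ŷ = 36.6622 + 0.9158 × 4.51
ŷ = 40.7925

Step 2: Calculate residual
Residual = 43.16 - 40.7925
Residual = 2.3675

The residual is positive, so the observed y = 43.16 sits above the regression line (the line underestimates it by 2.3675).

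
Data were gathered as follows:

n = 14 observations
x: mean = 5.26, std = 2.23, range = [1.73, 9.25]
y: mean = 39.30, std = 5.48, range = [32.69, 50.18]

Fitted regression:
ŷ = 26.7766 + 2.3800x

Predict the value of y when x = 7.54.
ŷ = 44.7218

x = 7.54 lies inside the observed range [1.73, 9.25], so the fitted equation applies directly:

ŷ = 26.7766 + 2.3800 × 7.54
ŷ = 26.7766 + 17.9452
ŷ = 44.7218

This is the fitted mean response at that x — an individual observation would come with a wider prediction interval.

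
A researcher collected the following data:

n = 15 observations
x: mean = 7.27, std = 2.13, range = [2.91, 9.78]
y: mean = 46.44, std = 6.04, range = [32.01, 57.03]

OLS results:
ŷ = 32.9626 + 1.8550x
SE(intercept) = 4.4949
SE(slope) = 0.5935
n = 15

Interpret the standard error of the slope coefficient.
SE(slope) = 0.5935 measures the uncertainty in the estimated slope. The coefficient is estimated with moderate precision (SE/|β̂₁| = 32.0%).

What SE measures:
- The standard error quantifies the sampling variability of the coefficient estimate
- It is the estimated standard deviation of β̂₁ across hypothetical repeated samples of the same size
- Smaller SE → more precise estimate

Relative precision:
- SE / |β̂₁| = 0.5935 / 1.8550 = 32.0%
- Rule of thumb (under 20%: precise; 20% to under 50%: moderately precise; 50% or more: imprecise) → moderately precise

Link to the t-test: t = β̂₁ / SE(β̂₁) = 1.8550 / 0.5935 = 3.1255, the statistic for H₀: β₁ = 0.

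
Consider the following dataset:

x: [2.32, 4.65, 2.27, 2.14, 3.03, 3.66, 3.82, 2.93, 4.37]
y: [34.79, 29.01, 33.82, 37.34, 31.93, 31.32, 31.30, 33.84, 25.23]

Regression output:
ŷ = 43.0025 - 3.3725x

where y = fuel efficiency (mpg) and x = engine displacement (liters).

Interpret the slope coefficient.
On average, fuel efficiency is about 3.3725 mpg lower for every extra liter of engine displacement.

The slope β₁ = -3.3725 gives the rate at which the fitted fuel efficiency changes with engine displacement.

Interpretation:
- Engine displacement up by 1 liter → predicted fuel efficiency decreases by 3.3725 mpg
- The effect is assumed constant over the observed range of x (linearity)
- The slope describes association in these data, not necessarily a causal effect

The intercept β₀ = 43.0025 is the predicted fuel efficiency when engine displacement = 0; since the smallest observed x is 2.14, this is an extrapolation and mainly anchors the line.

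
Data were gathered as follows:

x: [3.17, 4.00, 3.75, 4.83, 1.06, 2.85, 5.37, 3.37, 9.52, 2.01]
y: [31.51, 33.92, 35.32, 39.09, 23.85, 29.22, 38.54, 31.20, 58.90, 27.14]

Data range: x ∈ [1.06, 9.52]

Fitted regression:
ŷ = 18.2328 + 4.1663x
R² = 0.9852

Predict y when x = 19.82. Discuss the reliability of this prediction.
ŷ = 100.8089 (extrapolation — x = 19.82 lies outside [1.06, 9.52], so reliability is low).

Prediction calculation:
ŷ = 18.2328 + 4.1663 × 19.82
ŷ = 100.8089

Reliability:
- Data range: x ∈ [1.06, 9.52]
- Prediction point: x = 19.82 is 10.30 units above the observed range → this is EXTRAPOLATION, not interpolation

Why that matters here:
- Real relationships often flatten, saturate, or turn nonlinear at extremes
- R² describes fit only over the sampled x values; it says nothing about behaviour beyond them
- The standard error of prediction grows with (x − x̄)², and x = 19.82 is far from x̄ = 3.99

A defensible statement: 'if the linear trend continued to x = 19.82, y would be about 100.8089' — the premise is untested.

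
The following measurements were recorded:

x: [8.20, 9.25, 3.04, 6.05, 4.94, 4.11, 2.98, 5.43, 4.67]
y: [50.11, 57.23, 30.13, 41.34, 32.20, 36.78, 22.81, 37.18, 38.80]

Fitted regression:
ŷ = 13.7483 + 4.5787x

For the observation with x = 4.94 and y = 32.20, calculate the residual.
Residual = -4.1671

The residual is the difference between the actual value and the predicted value:

Residual = y - ŷ

Step 1: Calculate predicted value
ŷ = 13.7483 + 4.5787 × 4.94
ŷ = 36.3671

Step 2: Calculate residual
Residual = 32.20 - 36.3671
Residual = -4.1671

Interpretation: the model overestimates the actual value by 4.1671 at this point (negative residual → observation lies below the fitted line).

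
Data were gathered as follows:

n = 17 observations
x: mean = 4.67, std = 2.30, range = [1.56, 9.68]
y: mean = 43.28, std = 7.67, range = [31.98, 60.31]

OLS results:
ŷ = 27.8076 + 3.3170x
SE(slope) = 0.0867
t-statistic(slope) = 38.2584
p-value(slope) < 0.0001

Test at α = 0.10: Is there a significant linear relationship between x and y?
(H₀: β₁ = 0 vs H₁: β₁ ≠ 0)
Reject H₀: p-value < 0.0001 < α = 0.10. The linear relationship is significant at the 10% level.

Hypothesis test for the slope coefficient:

H₀: β₁ = 0 (no linear relationship)
H₁: β₁ ≠ 0 (linear relationship exists)

Test statistic: t = β̂₁ / SE(β̂₁) = 3.3170 / 0.0867 = 38.2584

The p-value (<0.0001) is the probability, under H₀, of a t-statistic at least as extreme as |t| = 38.2584 (two-sided, df = n − 2 = 15).

Decision rule: reject H₀ if p-value < α.
p-value < 0.0001 < α = 0.10 → reject H₀.

Conclusion: the linear association between x and y is significant at the 10% level.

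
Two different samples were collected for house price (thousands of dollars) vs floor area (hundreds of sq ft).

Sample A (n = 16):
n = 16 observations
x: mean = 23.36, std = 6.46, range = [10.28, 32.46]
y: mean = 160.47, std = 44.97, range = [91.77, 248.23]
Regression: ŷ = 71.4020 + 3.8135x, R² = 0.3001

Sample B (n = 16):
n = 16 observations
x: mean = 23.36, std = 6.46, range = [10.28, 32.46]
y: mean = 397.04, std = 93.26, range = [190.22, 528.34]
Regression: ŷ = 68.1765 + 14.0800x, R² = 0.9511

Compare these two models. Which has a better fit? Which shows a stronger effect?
Model B has the better fit (R² = 0.9511 vs 0.3001). Model B shows the stronger effect (|β₁| = 14.0800 vs 3.8135).

Model Comparison:

Goodness of fit (R²):
- Model A: R² = 0.3001 → 30.01% of variance in house price explained
- Model B: R² = 0.9511 → 95.11% of variance in house price explained
- 0.9511 > 0.3001 → Model B has the better fit

Strength of effect — compare |β₁|:
- Model A: β₁ = 3.8135 → predicted house price rises 3.8135 thousand dollars per additional hundred sq ft of floor area
- Model B: β₁ = 14.0800 → predicted house price rises 14.0800 thousand dollars per additional hundred sq ft of floor area
- |3.8135| < |14.0800| → Model B shows the stronger marginal effect

Notes:
- The two samples could reflect different populations, time periods, or measurement quality.
- R² measures how tightly points cluster around the line; β₁ measures how steep the line is — they answer different questions.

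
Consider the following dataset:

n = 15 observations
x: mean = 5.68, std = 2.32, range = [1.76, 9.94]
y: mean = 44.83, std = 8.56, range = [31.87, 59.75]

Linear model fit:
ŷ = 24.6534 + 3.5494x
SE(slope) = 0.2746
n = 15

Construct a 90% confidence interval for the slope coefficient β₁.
The 90% CI for β₁ is (3.0631, 4.0357)

Confidence interval for the slope:

The 90% CI for β₁ is: β̂₁ ± t*(α/2, n-2) × SE(β̂₁)

Step 1: Find critical t-value
- Confidence level = 0.9
- Degrees of freedom = n - 2 = 15 - 2 = 13
- t*(α/2, 13) = 1.7709

Step 2: Calculate margin of error
Margin = 1.7709 × 0.2746 = 0.4863

Step 3: Construct interval
CI = 3.5494 ± 0.4863
CI = (3.0631, 4.0357)

Interpretation: We are 90% confident that the true slope β₁ lies between 3.0631 and 4.0357.
Both endpoints are positive, so the data support a genuinely positive slope at this confidence level.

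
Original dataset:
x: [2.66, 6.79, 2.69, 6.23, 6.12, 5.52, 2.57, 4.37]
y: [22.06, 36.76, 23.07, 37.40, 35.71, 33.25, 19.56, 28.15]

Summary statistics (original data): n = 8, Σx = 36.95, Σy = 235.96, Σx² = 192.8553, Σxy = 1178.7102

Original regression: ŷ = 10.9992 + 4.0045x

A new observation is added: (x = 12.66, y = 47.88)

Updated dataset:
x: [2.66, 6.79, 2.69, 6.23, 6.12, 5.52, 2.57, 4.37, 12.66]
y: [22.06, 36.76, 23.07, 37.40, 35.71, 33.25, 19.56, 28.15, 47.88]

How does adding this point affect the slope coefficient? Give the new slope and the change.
The slope changes from 4.0045 to 2.7649 (change of -1.2396, or -31.0%).

The new point has HIGH LEVERAGE: x = 12.66 is far from the original mean x̄ = 36.95/8 ≈ 4.62 (original range [2.57, 6.79]).

Step 1: Update the sums with the new point (n goes from 8 to 9)
Σx  = 36.95 + 12.66 = 49.61
Σy  = 235.96 + 47.88 = 283.84
Σx² = 192.8553 + 12.66² = 192.8553 + 160.2756 = 353.1309
Σxy = 1178.7102 + 12.66×47.88 = 1178.7102 + 606.1608 = 1784.8710

Step 2: Recompute the slope with b₁ = (nΣxy − ΣxΣy) / (nΣx² − (Σx)²)
Numerator   = 9×1784.8710 − 49.61×283.84 = 16063.8390 − 14081.3024 = 1982.5366
Denominator = 9×353.1309 − 49.61² = 3178.1781 − 2461.1521 = 717.0260
b₁(new) = 1982.5366 / 717.0260 = 2.7649

(Same formula on the original sums: (8×1178.7102 − 36.95×235.96) / (8×192.8553 − 36.95²) = 710.9596 / 177.5399 = 4.0045, matching the given fit.)

Step 3: Change in slope
Δβ₁ = 2.7649 − 4.0045 = -1.2396
Relative change = -1.2396 / 4.0045 × 100% = -31.0%
→ the slope decreases when the point is added.

A high-leverage point only changes the slope if it is off the original line; here y = 47.88 is below the original trend, so the slope decreases.
In practice: investigate whether it comes from the same population as the rest of the sample.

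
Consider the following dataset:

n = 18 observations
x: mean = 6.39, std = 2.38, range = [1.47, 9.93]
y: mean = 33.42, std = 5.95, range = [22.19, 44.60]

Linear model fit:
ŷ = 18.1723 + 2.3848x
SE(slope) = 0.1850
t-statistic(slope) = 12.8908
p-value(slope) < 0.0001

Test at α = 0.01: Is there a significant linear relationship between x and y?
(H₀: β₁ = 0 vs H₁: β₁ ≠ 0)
p-value < 0.0001 < α = 0.01, so we reject H₀. The relationship is significant.

Hypothesis test for the slope coefficient:

H₀: β₁ = 0 (no linear relationship)
H₁: β₁ ≠ 0 (linear relationship exists)

Test statistic: t = β̂₁ / SE(β̂₁) = 2.3848 / 0.1850 = 12.8908

The p-value (<0.0001) is the probability, under H₀, of a t-statistic at least as extreme as |t| = 12.8908 (two-sided, df = n − 2 = 16).

Decision rule: reject H₀ if p-value < α.
p-value < 0.0001 < α = 0.01 → reject H₀.

There is sufficient evidence at the 1% significance level to conclude that a linear relationship exists between x and y.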